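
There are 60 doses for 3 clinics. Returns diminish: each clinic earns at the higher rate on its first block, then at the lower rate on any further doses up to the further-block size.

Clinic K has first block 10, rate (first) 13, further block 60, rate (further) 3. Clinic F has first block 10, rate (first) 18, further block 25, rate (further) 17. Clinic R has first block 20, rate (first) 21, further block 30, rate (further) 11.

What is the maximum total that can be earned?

1090

Rank every tier by rate: Clinic R/tier1 21 > Clinic F/tier1 18 > Clinic F/tier2 17 > Clinic K/tier1 13 > Clinic R/tier2 11 > Clinic K/tier2 3.
Clinic R/tier1 (21): +20 — 40 left.
Clinic F/tier1 (18): +10 — 30 left.
Clinic F/tier2 (17): +25 — 5 left.
Clinic K/tier1: +5 of 10 at 13; pool empty.
Total = 21×20 + 18×10 + 17×25 + 13×5 = 1090.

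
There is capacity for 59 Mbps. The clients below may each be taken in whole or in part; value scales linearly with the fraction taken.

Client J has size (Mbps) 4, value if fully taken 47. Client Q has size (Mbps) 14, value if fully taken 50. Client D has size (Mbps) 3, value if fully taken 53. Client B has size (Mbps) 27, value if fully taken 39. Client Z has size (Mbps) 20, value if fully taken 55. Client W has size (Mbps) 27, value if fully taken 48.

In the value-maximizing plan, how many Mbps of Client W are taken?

18

Sort by value density: Client D 53/3≈17.7, Client J 47/4≈11.8, Client Q 50/14≈3.57, Client Z 55/20≈2.75, Client W 48/27≈1.78, Client B 39/27≈1.44.
All 3 Mbps of Client D fit (value 53) ; 56 remain.
All 4 Mbps of Client J fit (value 47) ; 52 remain.
Client Q: take in full, 14 Mbps for value 50 ; 38 left.
Take all of Client Z (20 Mbps, value 55) ; 18 Mbps left.
Only 18 Mbps remain; take 18/27 of Client W for value 48×18/27 = 32.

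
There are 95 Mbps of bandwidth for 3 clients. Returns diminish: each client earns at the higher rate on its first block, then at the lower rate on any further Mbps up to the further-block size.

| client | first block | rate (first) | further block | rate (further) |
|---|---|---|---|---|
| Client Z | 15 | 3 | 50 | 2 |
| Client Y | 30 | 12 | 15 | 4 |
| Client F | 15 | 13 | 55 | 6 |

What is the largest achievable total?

Treat each block as its own option and order by rate: Client F/first 13 > Client Y/first 12 > Client F/second 6 > Client Y/second 4 > Client Z/first 3 > Client Z/second 2.
Fill Client F first block (15 at 13) — 80 left.
Client Y first at 12: fill all 30 — 50 left.
Client F/second: +50 of 55 at 6; pool empty.
Total = 13×15 + 12×30 + 6×50 = 855.

855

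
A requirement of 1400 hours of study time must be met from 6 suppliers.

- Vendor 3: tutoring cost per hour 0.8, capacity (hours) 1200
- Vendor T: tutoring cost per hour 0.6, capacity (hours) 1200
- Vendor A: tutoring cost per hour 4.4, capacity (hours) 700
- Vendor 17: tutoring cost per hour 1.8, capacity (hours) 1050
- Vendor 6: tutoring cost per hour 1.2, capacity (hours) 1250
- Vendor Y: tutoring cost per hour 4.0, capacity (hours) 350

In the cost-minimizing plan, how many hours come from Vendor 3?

Fill from the cheapest supplier first.
Take 1200 from Vendor T at 0.6 ; need 200 more.
Take 200 from Vendor 3 at 0.8 to finish.
Vendor 6, Vendor 17, Vendor Y, Vendor A: unused.

200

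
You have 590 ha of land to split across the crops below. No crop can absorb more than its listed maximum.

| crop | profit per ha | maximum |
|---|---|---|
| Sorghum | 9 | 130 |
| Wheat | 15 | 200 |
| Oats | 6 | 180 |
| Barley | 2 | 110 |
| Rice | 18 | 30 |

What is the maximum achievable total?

Rank by profit per ha: Rice 18 > Wheat 15 > Sorghum 9 > Oats 6 > Barley 2.
Rice takes 30 to reach its cap of 30 ; 560 left.
Wheat takes 200 to reach its cap of 200 ; 360 left.
Sorghum: +130 to 130 (cap) ; 230 left.
Give Oats 180 to hit its cap of 180 ; 50 left.
Only 50 left; Barley takes them to reach 50.
Total = 9×130 + 15×200 + 6×180 + 2×50 + 18×30 = 5890.

5890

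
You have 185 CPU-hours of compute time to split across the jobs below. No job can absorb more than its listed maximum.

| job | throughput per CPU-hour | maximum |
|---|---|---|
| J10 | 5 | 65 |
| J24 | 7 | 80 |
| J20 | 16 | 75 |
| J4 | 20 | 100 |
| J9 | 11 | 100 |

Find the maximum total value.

3310

Order the jobs by throughput per CPU-hour: J4 20 > J20 16 > J9 11 > J24 7 > J10 5.
J4 takes 100 to reach its cap of 100 → 85 left.
J20: +75 to 75 (cap) → 10 left.
J9: +10 (room for 100) → 10. Pool exhausted.
Total = 16×75 + 20×100 + 11×10 = 3310.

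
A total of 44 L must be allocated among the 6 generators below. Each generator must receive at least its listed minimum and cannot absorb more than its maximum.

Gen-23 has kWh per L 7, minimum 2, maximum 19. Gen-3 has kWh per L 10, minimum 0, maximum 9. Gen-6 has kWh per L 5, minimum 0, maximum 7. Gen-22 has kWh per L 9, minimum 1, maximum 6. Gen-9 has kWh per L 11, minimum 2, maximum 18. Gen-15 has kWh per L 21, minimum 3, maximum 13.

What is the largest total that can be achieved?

Meeting every minimum uses 2+0+0+1+2+3 = 8 L, leaving 36.
Order the generators by kWh per L: Gen-15 21 > Gen-9 11 > Gen-3 10 > Gen-22 9 > Gen-23 7 > Gen-6 5.
Gen-15: +10 to 13 (cap) ; 26 left.
Gen-9: +16 to 18 (cap) ; 10 left.
Gen-3 takes 9 more to reach its cap of 9 ; 1 left.
Gen-22: +1 (room for 5) → 2. Pool exhausted.
Total = 7×2 + 10×9 + 9×2 + 11×18 + 21×13 = 593.

593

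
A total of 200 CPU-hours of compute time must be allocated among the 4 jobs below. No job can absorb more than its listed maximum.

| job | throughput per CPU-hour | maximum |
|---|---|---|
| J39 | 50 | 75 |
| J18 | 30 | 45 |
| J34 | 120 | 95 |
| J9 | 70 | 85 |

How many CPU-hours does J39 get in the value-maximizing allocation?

Rank by throughput per CPU-hour: J34 120 > J9 70 > J39 50 > J18 30.
Give J34 95 to hit its cap of 95 ; 105 left.
J9 takes 85 to reach its cap of 85 ; 20 left.
J39: +20 (room for 75) → 20. Pool exhausted.

20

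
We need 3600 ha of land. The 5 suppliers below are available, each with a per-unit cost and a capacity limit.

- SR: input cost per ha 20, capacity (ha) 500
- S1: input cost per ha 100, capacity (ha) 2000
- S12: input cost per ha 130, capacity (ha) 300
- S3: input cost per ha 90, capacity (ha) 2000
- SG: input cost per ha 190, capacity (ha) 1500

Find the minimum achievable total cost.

300000

Cheapest first:
SR (20): use full 500 ; 3100 ha to go.
S3 (90): use full 2000 ; 1100 ha to go.
S1 (100): take the remaining 1100 ; done.
S12, SG: unused.
Cost = 500×20 + 2000×90 + 1100×100 = 300000.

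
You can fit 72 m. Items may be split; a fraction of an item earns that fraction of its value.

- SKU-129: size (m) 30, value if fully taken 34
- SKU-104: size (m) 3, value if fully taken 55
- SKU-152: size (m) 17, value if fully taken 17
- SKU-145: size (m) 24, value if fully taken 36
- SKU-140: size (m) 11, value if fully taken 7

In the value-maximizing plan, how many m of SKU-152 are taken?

Rank by value-to-size ratio: SKU-104 55/3≈18.3, SKU-145 36/24≈1.5, SKU-129 34/30≈1.13, SKU-152 17/17≈1, SKU-140 7/11≈0.636.
SKU-104: take in full, 3 m for value 55 — 69 left.
All 24 m of SKU-145 fit (value 36) — 45 remain.
Take all of SKU-129 (30 m, value 34) — 15 m left.
Fill the last 15 m with part of SKU-152: 15/17 of it earns 15.

15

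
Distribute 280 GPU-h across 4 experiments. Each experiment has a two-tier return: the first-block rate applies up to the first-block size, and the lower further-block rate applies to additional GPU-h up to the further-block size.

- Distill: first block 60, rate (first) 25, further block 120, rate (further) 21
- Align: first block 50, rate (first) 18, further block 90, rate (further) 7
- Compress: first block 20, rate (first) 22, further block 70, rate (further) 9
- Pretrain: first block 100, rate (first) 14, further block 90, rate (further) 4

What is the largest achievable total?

Treat each block as its own option and order by rate: Distill/tier1 25 > Compress/tier1 22 > Distill/tier2 21 > Align/tier1 18 > Pretrain/tier1 14 > Compress/tier2 9 > Align/tier2 7 > Pretrain/tier2 4.
Distill/tier1 (25): +60 — 220 left.
Compress/tier1 (22): +20 — 200 left.
Distill tier2 at 21: fill all 120 — 80 left.
Align/tier1 (18): +50 — 30 left.
Pretrain/tier1: +30 of 100 at 14; pool empty.
Total = 25×60 + 22×20 + 21×120 + 18×50 + 14×30 = 5780.

5780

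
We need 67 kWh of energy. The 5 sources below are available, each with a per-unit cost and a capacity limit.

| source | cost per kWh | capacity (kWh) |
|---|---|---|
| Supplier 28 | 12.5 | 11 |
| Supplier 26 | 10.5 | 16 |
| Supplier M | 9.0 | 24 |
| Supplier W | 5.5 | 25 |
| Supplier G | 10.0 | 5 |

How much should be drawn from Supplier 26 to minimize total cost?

Cheapest first:
Supplier W (5.5): use full 25 — 42 kWh to go.
Supplier M (9.0): use full 24 — 18 kWh to go.
Supplier G at 10.0: take all 5 kWh — 13 still needed.
Supplier 26 (10.5): take the remaining 13 — done.
Supplier 28: unused.

13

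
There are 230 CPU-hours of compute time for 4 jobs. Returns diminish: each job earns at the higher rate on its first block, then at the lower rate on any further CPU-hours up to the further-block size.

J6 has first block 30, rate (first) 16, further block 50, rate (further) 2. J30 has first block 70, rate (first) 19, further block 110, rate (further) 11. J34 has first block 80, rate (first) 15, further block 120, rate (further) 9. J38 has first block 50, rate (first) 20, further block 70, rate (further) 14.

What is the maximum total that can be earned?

Rank every tier by rate: J38/tier1 20 > J30/tier1 19 > J6/tier1 16 > J34/tier1 15 > J38/tier2 14 > J30/tier2 11 > J34/tier2 9 > J6/tier2 2.
Fill J38 tier1 block (50 at 20) — 180 left.
J30/tier1 (19): +70 — 110 left.
J6/tier1 (16): +30 — 80 left.
Fill J34 tier1 block (80 at 15) — 0 left.
Total = 20×50 + 19×70 + 16×30 + 15×80 = 4010.

4010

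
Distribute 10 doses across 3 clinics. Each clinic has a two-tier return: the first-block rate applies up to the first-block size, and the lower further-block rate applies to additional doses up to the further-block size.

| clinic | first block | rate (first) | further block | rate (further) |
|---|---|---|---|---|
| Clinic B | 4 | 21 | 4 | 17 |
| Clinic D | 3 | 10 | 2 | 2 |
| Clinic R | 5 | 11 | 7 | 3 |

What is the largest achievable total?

174

Order all 6 blocks by rate: Clinic B/T1 21 > Clinic B/T2 17 > Clinic R/T1 11 > Clinic D/T1 10 > Clinic R/T2 3 > Clinic D/T2 2.
Clinic B T1 at 21: fill all 4 → 6 left.
Clinic B T2 at 17: fill all 4 → 2 left.
2 remain; put them into Clinic R T1 at 11.
Total = 21×4 + 17×4 + 11×2 = 174.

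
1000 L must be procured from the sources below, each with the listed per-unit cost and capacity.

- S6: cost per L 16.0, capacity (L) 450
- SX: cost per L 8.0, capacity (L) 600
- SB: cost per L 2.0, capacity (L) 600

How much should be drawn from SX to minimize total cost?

400

Fill from the cheapest source first.
SB at 2.0: take all 600 L — 400 still needed.
SX (8.0): take the remaining 400 — done.
S6: unused.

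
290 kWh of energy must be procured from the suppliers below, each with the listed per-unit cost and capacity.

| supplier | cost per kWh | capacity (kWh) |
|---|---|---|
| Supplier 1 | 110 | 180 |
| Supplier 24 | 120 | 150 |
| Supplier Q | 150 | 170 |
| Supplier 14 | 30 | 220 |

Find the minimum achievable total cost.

Fill from the cheapest supplier first.
Supplier 14 (30): use full 220 ; 70 kWh to go.
Supplier 1 (110): take the remaining 70 ; done.
Supplier 24, Supplier Q: unused.
Cost = 220×30 + 70×110 = 14300.

14300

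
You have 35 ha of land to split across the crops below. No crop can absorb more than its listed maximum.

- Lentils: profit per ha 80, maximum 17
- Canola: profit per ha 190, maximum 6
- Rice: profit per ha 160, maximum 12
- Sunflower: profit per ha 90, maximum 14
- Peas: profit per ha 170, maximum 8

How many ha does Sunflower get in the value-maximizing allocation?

Order the crops by profit per ha: Canola 190 > Peas 170 > Rice 160 > Sunflower 90 > Lentils 80.
Canola: +6 to 6 (cap) — 29 left.
Give Peas 8 to hit its cap of 8 — 21 left.
Rice: +12 to 12 (cap) — 9 left.
Sunflower: +9 (room for 14) → 9. Pool exhausted.

9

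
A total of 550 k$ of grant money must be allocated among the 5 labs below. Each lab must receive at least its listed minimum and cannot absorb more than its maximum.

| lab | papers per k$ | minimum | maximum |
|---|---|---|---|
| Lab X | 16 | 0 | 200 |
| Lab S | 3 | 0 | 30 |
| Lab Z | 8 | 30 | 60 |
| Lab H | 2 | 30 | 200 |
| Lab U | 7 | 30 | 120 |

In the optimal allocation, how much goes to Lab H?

140

Meeting every minimum uses 0+0+30+30+30 = 90 k$, leaving 460.
Order the labs by papers per k$: Lab X 16 > Lab Z 8 > Lab U 7 > Lab S 3 > Lab H 2.
Lab X takes 200 more to reach its cap of 200 → 260 left.
Lab Z takes 30 more to reach its cap of 60 → 230 left.
Give Lab U 90 more to hit its cap of 120 → 140 left.
Give Lab S 30 more to hit its cap of 30 → 110 left.
Only 110 left; Lab H takes them to reach 140.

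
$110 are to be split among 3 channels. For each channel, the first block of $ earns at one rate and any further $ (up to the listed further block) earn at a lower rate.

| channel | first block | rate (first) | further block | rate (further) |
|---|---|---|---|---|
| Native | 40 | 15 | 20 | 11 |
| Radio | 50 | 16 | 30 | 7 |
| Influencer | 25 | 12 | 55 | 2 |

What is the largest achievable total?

Rank every tier by rate: Radio/tier1 16 > Native/tier1 15 > Influencer/tier1 12 > Native/tier2 11 > Radio/tier2 7 > Influencer/tier2 2.
Radio tier1 at 16: fill all 50 ; 60 left.
Fill Native tier1 block (40 at 15) ; 20 left.
20 remain; put them into Influencer tier1 at 12.
Total = 16×50 + 15×40 + 12×20 = 1640.

1640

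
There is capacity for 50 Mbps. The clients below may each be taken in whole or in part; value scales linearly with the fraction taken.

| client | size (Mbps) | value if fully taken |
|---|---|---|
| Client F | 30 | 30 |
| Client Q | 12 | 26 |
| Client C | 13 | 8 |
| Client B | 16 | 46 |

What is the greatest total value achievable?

Sort by value density: Client B 46/16≈2.88, Client Q 26/12≈2.17, Client F 30/30≈1, Client C 8/13≈0.615.
All 16 Mbps of Client B fit (value 46) → 34 remain.
All 12 Mbps of Client Q fit (value 26) → 22 remain.
Only 22 Mbps remain; take 22/30 of Client F for value 30×22/30 = 22.
Total value = 94.

94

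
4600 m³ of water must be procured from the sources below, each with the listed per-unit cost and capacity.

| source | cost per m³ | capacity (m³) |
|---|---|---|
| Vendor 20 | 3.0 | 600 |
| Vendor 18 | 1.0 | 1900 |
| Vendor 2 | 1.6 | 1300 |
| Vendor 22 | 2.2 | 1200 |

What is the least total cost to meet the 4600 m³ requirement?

7220

Use sources in increasing cost order.
Vendor 18 (1.0): use full 1900 ; 2700 m³ to go.
Take 1300 from Vendor 2 at 1.6 ; need 1400 more.
Vendor 22 at 2.2: take all 1200 m³ ; 200 still needed.
Vendor 20 at 3.0: take 200 of its 600 ; requirement met.
Cost = 1900×1.0 + 1300×1.6 + 1200×2.2 + 200×3.0 = 7220.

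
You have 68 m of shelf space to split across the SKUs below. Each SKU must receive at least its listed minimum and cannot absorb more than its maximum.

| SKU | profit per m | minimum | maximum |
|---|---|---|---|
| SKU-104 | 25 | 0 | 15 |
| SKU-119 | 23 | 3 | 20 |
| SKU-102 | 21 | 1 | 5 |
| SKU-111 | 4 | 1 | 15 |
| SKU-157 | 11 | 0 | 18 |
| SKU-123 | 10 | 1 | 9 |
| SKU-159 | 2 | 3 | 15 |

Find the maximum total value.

1208

Meeting every minimum uses 0+3+1+1+0+1+3 = 9 m, leaving 59.
Highest profit per m first: SKU-104 25 > SKU-119 23 > SKU-102 21 > SKU-157 11 > SKU-123 10 > SKU-111 4 > SKU-159 2.
Give SKU-104 15 more to hit its cap of 15 ; 44 left.
Give SKU-119 17 more to hit its cap of 20 ; 27 left.
SKU-102: +4 to 5 (cap) ; 23 left.
Give SKU-157 18 more to hit its cap of 18 ; 5 left.
SKU-123 has room for 8 more but only 5 remain, so it gets 6.
Total = 25×15 + 23×20 + 21×5 + 4×1 + 11×18 + 10×6 + 2×3 = 1208.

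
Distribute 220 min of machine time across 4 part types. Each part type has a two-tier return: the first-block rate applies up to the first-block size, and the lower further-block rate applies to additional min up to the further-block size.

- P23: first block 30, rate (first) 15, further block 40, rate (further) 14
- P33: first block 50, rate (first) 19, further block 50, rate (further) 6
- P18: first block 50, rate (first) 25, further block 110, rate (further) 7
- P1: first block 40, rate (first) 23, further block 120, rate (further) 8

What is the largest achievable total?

4210

Treat each block as its own option and order by rate: P18/T1 25 > P1/T1 23 > P33/T1 19 > P23/T1 15 > P23/T2 14 > P1/T2 8 > P18/T2 7 > P33/T2 6.
P18 T1 at 25: fill all 50 → 170 left.
P1/T1 (23): +40 → 130 left.
P33/T1 (19): +50 → 80 left.
P23/T1 (15): +30 → 50 left.
P23/T2 (14): +40 → 10 left.
10 remain; put them into P1 T2 at 8.
Total = 25×50 + 23×40 + 19×50 + 15×30 + 14×40 + 8×10 = 4210.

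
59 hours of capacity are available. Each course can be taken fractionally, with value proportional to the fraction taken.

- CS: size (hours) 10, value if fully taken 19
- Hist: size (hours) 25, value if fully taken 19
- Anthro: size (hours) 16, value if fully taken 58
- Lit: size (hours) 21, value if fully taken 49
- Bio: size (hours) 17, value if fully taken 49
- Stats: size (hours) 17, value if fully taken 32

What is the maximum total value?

165.5

Sort by value density: Anthro 58/16≈3.62, Bio 49/17≈2.88, Lit 49/21≈2.33, CS 19/10≈1.9, Stats 32/17≈1.88, Hist 19/25≈0.76.
All 16 hours of Anthro fit (value 58) — 43 remain.
Take all of Bio (17 hours, value 49) — 26 hours left.
Lit: take in full, 21 hours for value 49 — 5 left.
Fill the last 5 hours with part of CS: 5/10 of it earns 9.5.
Total value = 165.5.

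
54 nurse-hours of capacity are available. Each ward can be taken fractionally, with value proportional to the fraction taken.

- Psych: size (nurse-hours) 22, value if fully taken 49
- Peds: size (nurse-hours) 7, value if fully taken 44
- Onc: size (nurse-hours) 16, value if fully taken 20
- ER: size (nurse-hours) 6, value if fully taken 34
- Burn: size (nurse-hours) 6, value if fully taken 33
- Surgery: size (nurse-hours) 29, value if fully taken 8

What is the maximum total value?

Sort by value density: Peds 44/7≈6.29, ER 34/6≈5.67, Burn 33/6≈5.5, Psych 49/22≈2.23, Onc 20/16≈1.25, Surgery 8/29≈0.276.
Take all of Peds (7 nurse-hours, value 44) → 47 nurse-hours left.
Take all of ER (6 nurse-hours, value 34) → 41 nurse-hours left.
Burn: take in full, 6 nurse-hours for value 33 → 35 left.
Take all of Psych (22 nurse-hours, value 49) → 13 nurse-hours left.
13 nurse-hours left: a 13/16 share of Onc gives 20×13/16 = 16.25.
Total value = 176.25.

176.25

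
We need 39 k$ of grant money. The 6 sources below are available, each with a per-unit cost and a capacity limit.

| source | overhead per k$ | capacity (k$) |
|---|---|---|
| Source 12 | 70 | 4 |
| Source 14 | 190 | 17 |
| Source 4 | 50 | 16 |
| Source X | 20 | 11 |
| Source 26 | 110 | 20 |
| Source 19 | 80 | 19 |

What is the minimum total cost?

1940

Fill from the cheapest source first.
Source X (20): use full 11 → 28 k$ to go.
Take 16 from Source 4 at 50 → need 12 more.
Take 4 from Source 12 at 70 → need 8 more.
Source 19 (80): take the remaining 8 → done.
Source 26, Source 14: unused.
Cost = 11×20 + 16×50 + 4×70 + 8×80 = 1940.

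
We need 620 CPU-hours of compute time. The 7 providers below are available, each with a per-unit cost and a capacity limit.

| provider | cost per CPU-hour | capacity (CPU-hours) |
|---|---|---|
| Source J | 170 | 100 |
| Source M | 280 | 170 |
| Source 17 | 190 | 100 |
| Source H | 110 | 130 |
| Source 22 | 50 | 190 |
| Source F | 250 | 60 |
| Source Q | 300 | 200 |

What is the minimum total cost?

Use providers in increasing cost order.
Take 190 from Source 22 at 50 → need 430 more.
Source H (110): use full 130 → 300 CPU-hours to go.
Take 100 from Source J at 170 → need 200 more.
Source 17 (190): use full 100 → 100 CPU-hours to go.
Source F (250): use full 60 → 40 CPU-hours to go.
Take 40 from Source M at 280 to finish.
Source Q: unused.
Cost = 190×50 + 130×110 + 100×170 + 100×190 + 60×250 + 40×280 = 86000.

86000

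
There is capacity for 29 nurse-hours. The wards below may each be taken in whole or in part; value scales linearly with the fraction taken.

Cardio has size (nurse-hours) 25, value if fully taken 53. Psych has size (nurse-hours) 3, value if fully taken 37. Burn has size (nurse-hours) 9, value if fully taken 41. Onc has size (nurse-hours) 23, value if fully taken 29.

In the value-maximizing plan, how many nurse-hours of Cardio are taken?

17

Sort by value density: Psych 37/3≈12.3, Burn 41/9≈4.56, Cardio 53/25≈2.12, Onc 29/23≈1.26.
All 3 nurse-hours of Psych fit (value 37) ; 26 remain.
Burn: take in full, 9 nurse-hours for value 41 ; 17 left.
Only 17 nurse-hours remain; take 17/25 of Cardio for value 53×17/25 = 36.04.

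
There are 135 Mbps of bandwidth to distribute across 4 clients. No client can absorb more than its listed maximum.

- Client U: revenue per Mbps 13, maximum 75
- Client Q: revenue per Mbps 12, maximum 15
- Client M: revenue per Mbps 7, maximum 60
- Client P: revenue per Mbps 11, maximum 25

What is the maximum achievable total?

Rank by revenue per Mbps: Client U 13 > Client Q 12 > Client P 11 > Client M 7.
Client U: +75 to 75 (cap) — 60 left.
Client Q takes 15 to reach its cap of 15 — 45 left.
Client P: +25 to 25 (cap) — 20 left.
Client M has room for 60 but only 20 remain, so it gets 20.
Total = 13×75 + 12×15 + 7×20 + 11×25 = 1570.

1570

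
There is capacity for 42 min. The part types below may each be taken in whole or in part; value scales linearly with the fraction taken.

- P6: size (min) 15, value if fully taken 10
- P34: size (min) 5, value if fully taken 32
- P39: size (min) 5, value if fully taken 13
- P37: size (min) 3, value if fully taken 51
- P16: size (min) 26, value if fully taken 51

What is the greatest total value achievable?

Sort by value density: P37 51/3≈17, P34 32/5≈6.4, P39 13/5≈2.6, P16 51/26≈1.96, P6 10/15≈0.667.
All 3 min of P37 fit (value 51) → 39 remain.
All 5 min of P34 fit (value 32) → 34 remain.
All 5 min of P39 fit (value 13) → 29 remain.
Take all of P16 (26 min, value 51) → 3 min left.
Fill the last 3 min with part of P6: 3/15 of it earns 2.
Total value = 149.

149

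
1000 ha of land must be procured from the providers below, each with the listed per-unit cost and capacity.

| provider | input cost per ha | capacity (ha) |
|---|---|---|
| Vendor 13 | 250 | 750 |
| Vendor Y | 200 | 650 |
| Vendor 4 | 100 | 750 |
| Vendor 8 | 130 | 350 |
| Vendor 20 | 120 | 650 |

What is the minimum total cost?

Cheapest first:
Vendor 4 at 100: take all 750 ha ; 250 still needed.
Take 250 from Vendor 20 at 120 to finish.
Vendor 8, Vendor Y, Vendor 13: unused.
Cost = 750×100 + 250×120 = 105000.

105000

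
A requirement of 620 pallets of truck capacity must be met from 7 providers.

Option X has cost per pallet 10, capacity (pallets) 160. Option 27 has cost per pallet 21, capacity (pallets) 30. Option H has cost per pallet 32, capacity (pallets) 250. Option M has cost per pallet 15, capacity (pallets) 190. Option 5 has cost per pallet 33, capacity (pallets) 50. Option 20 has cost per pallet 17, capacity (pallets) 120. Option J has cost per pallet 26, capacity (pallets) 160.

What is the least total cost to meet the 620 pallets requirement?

10240

Cheapest first:
Option X at 10: take all 160 pallets ; 460 still needed.
Take 190 from Option M at 15 ; need 270 more.
Take 120 from Option 20 at 17 ; need 150 more.
Take 30 from Option 27 at 21 ; need 120 more.
Option J (26): take the remaining 120 ; done.
Option H, Option 5: unused.
Cost = 160×10 + 190×15 + 120×17 + 30×21 + 120×26 = 10240.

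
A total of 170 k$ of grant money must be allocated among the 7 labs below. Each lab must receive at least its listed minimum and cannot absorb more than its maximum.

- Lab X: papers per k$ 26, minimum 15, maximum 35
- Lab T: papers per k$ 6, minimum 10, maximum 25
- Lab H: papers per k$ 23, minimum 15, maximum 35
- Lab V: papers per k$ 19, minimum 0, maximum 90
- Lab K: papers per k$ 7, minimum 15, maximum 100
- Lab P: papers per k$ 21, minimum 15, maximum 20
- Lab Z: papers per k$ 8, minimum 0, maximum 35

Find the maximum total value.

3345

Meeting every minimum uses 15+10+15+0+15+15+0 = 70 k$, leaving 100.
Highest papers per k$ first: Lab X 26 > Lab H 23 > Lab P 21 > Lab V 19 > Lab Z 8 > Lab K 7 > Lab T 6.
Lab X: +20 to 35 (cap) — 80 left.
Lab H: +20 to 35 (cap) — 60 left.
Lab P: +5 to 20 (cap) — 55 left.
Lab V: +55 (room for 90) → 55. Pool exhausted.
Total = 26×35 + 6×10 + 23×35 + 19×55 + 7×15 + 21×20 = 3345.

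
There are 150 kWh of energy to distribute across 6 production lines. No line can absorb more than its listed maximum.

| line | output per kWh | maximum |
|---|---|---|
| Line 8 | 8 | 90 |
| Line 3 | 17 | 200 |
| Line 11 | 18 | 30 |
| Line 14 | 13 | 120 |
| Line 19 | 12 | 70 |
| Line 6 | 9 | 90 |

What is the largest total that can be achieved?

2580

Order the production lines by output per kWh: Line 11 18 > Line 3 17 > Line 14 13 > Line 19 12 > Line 6 9 > Line 8 8.
Line 11: +30 to 30 (cap) ; 120 left.
Only 120 left; Line 3 takes them to reach 120.
Total = 17×120 + 18×30 = 2580.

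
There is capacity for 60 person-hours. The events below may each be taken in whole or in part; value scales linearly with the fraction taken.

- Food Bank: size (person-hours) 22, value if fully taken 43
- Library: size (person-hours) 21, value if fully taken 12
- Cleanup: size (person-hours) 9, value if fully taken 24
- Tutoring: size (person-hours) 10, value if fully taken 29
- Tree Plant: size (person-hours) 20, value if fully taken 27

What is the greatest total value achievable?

Rank by value-to-size ratio: Tutoring 29/10≈2.9, Cleanup 24/9≈2.67, Food Bank 43/22≈1.95, Tree Plant 27/20≈1.35, Library 12/21≈0.571.
All 10 person-hours of Tutoring fit (value 29) — 50 remain.
All 9 person-hours of Cleanup fit (value 24) — 41 remain.
Food Bank: take in full, 22 person-hours for value 43 — 19 left.
19 person-hours left: a 19/20 share of Tree Plant gives 27×19/20 = 25.65.
Total value = 121.65.

121.65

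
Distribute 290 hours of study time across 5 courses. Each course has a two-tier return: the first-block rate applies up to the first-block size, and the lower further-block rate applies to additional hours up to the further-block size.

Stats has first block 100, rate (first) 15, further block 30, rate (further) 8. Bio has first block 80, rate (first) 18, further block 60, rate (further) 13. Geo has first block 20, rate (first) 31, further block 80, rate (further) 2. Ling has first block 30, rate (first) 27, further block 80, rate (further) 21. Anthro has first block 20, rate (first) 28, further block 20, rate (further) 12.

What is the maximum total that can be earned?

6010

Order all 10 blocks by rate: Geo/tier1 31 > Anthro/tier1 28 > Ling/tier1 27 > Ling/tier2 21 > Bio/tier1 18 > Stats/tier1 15 > Bio/tier2 13 > Anthro/tier2 12 > Stats/tier2 8 > Geo/tier2 2.
Geo/tier1 (31): +20 — 270 left.
Anthro/tier1 (28): +20 — 250 left.
Fill Ling tier1 block (30 at 27) — 220 left.
Ling/tier2 (21): +80 — 140 left.
Fill Bio tier1 block (80 at 18) — 60 left.
Stats/tier1: +60 of 100 at 15; pool empty.
Total = 31×20 + 28×20 + 27×30 + 21×80 + 18×80 + 15×60 = 6010.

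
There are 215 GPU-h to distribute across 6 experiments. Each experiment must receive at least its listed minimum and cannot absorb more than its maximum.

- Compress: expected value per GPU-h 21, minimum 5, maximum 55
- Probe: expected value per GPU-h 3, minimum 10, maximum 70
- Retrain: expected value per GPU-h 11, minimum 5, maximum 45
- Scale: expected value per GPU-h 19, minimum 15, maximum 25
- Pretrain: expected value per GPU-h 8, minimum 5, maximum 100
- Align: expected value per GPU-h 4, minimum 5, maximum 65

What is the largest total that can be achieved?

Meeting every minimum uses 5+10+5+15+5+5 = 45 GPU-h, leaving 170.
Highest expected value per GPU-h first: Compress 21 > Scale 19 > Retrain 11 > Pretrain 8 > Align 4 > Probe 3.
Compress takes 50 more to reach its cap of 55 → 120 left.
Scale: +10 to 25 (cap) → 110 left.
Retrain: +40 to 45 (cap) → 70 left.
Only 70 left; Pretrain takes them to reach 75.
Total = 21×55 + 3×10 + 11×45 + 19×25 + 8×75 + 4×5 = 2775.

2775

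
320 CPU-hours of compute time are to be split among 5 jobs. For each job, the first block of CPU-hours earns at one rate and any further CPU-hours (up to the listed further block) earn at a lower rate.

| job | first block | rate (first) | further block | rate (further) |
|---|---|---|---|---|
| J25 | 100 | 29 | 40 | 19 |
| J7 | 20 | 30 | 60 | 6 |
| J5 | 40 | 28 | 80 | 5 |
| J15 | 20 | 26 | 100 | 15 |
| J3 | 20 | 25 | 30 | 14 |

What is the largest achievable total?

7600

Order all 10 blocks by rate: J7/first 30 > J25/first 29 > J5/first 28 > J15/first 26 > J3/first 25 > J25/second 19 > J15/second 15 > J3/second 14 > J7/second 6 > J5/second 5.
Fill J7 first block (20 at 30) — 300 left.
J25 first at 29: fill all 100 — 200 left.
J5/first (28): +40 — 160 left.
J15/first (26): +20 — 140 left.
J3/first (25): +20 — 120 left.
Fill J25 second block (40 at 19) — 80 left.
J15 second at 15: only 80 left, fill 80.
Total = 30×20 + 29×100 + 28×40 + 26×20 + 25×20 + 19×40 + 15×80 = 7600.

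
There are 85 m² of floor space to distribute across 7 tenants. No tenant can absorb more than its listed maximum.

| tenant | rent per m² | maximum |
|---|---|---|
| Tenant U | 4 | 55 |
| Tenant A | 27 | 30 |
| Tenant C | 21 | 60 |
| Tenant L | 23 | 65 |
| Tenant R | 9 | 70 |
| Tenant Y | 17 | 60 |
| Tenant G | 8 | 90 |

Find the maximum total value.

Rank by rent per m²: Tenant A 27 > Tenant L 23 > Tenant C 21 > Tenant Y 17 > Tenant R 9 > Tenant G 8 > Tenant U 4.
Tenant A: +30 to 30 (cap) → 55 left.
Tenant L has room for 65 but only 55 remain, so it gets 55.
Total = 27×30 + 23×55 = 2075.

2075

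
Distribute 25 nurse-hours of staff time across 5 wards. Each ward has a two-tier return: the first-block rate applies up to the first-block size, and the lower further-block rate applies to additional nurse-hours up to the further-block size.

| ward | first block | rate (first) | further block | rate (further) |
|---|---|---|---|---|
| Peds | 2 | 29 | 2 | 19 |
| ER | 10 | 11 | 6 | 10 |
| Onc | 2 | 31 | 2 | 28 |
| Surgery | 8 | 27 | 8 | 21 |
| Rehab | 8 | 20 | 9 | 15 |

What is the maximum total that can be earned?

620

Rank every tier by rate: Onc/tier1 31 > Peds/tier1 29 > Onc/tier2 28 > Surgery/tier1 27 > Surgery/tier2 21 > Rehab/tier1 20 > Peds/tier2 19 > Rehab/tier2 15 > ER/tier1 11 > ER/tier2 10.
Onc tier1 at 31: fill all 2 ; 23 left.
Fill Peds tier1 block (2 at 29) ; 21 left.
Fill Onc tier2 block (2 at 28) ; 19 left.
Fill Surgery tier1 block (8 at 27) ; 11 left.
Fill Surgery tier2 block (8 at 21) ; 3 left.
Rehab/tier1: +3 of 8 at 20; pool empty.
Total = 31×2 + 29×2 + 28×2 + 27×8 + 21×8 + 20×3 = 620.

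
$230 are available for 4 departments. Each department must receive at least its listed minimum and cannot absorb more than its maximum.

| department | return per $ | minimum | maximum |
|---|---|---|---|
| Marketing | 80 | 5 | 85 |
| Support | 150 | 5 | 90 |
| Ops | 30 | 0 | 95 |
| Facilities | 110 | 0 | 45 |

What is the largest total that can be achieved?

25550

Meeting every minimum uses 5+5+0+0 = 10 $, leaving 220.
Order the departments by return per $: Support 150 > Facilities 110 > Marketing 80 > Ops 30.
Support takes 85 more to reach its cap of 90 → 135 left.
Give Facilities 45 more to hit its cap of 45 → 90 left.
Give Marketing 80 more to hit its cap of 85 → 10 left.
Ops has room for 95 more but only 10 remain, so it gets 10.
Total = 80×85 + 150×90 + 30×10 + 110×45 = 25550.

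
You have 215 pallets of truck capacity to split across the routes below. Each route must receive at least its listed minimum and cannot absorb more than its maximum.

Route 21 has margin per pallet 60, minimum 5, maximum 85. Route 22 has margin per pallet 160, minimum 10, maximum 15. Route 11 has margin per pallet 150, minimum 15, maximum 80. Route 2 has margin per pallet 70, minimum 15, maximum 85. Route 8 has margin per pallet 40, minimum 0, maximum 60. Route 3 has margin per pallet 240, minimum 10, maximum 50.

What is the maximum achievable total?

Meeting every minimum uses 5+10+15+15+0+10 = 55 pallets, leaving 160.
Highest margin per pallet first: Route 3 240 > Route 22 160 > Route 11 150 > Route 2 70 > Route 21 60 > Route 8 40.
Route 3 takes 40 more to reach its cap of 50 ; 120 left.
Give Route 22 5 more to hit its cap of 15 ; 115 left.
Route 11 takes 65 more to reach its cap of 80 ; 50 left.
Route 2: +50 (room for 70) → 65. Pool exhausted.
Total = 60×5 + 160×15 + 150×80 + 70×65 + 240×50 = 31250.

31250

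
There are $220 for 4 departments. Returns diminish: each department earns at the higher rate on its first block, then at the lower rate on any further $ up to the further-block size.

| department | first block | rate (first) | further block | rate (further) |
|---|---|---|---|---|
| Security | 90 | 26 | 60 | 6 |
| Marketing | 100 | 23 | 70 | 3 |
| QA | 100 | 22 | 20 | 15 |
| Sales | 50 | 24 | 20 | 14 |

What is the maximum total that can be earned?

Treat each block as its own option and order by rate: Security/T1 26 > Sales/T1 24 > Marketing/T1 23 > QA/T1 22 > QA/T2 15 > Sales/T2 14 > Security/T2 6 > Marketing/T2 3.
Security/T1 (26): +90 — 130 left.
Fill Sales T1 block (50 at 24) — 80 left.
80 remain; put them into Marketing T1 at 23.
Total = 26×90 + 24×50 + 23×80 = 5380.

5380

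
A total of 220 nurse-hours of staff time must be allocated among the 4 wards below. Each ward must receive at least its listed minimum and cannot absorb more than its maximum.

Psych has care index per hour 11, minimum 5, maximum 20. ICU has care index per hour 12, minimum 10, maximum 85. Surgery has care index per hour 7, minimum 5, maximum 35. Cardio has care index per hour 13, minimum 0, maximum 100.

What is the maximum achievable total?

Meeting every minimum uses 5+10+5+0 = 20 nurse-hours, leaving 200.
Rank by care index per hour: Cardio 13 > ICU 12 > Psych 11 > Surgery 7.
Give Cardio 100 more to hit its cap of 100 ; 100 left.
ICU takes 75 more to reach its cap of 85 ; 25 left.
Psych takes 15 more to reach its cap of 20 ; 10 left.
Surgery has room for 30 more but only 10 remain, so it gets 15.
Total = 11×20 + 12×85 + 7×15 + 13×100 = 2645.

2645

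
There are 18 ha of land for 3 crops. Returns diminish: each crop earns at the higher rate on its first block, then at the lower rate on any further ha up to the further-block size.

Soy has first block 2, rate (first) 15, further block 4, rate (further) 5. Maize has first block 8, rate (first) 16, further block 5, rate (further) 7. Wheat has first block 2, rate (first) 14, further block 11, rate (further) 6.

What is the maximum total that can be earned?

227

Treat each block as its own option and order by rate: Maize/first 16 > Soy/first 15 > Wheat/first 14 > Maize/second 7 > Wheat/second 6 > Soy/second 5.
Fill Maize first block (8 at 16) — 10 left.
Soy/first (15): +2 — 8 left.
Fill Wheat first block (2 at 14) — 6 left.
Maize/second (7): +5 — 1 left.
Wheat second at 6: only 1 left, fill 1.
Total = 16×8 + 15×2 + 14×2 + 7×5 + 6×1 = 227.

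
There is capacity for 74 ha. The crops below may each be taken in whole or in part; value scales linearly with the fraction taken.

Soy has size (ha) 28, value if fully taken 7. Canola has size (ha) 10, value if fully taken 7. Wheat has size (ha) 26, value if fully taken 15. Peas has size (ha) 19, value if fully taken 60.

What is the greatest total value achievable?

Best value per unit of size first: Peas 60/19≈3.16, Canola 7/10≈0.7, Wheat 15/26≈0.577, Soy 7/28≈0.25.
All 19 ha of Peas fit (value 60) — 55 remain.
Canola: take in full, 10 ha for value 7 — 45 left.
Wheat: take in full, 26 ha for value 15 — 19 left.
Only 19 ha remain; take 19/28 of Soy for value 7×19/28 = 4.75.
Total value = 86.75.

86.75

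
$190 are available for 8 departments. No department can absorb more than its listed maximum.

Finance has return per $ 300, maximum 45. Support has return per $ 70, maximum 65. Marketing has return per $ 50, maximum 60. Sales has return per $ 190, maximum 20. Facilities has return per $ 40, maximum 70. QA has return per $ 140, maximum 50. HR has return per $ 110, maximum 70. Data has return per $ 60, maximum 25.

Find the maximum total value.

32350

Highest return per $ first: Finance 300 > Sales 190 > QA 140 > HR 110 > Support 70 > Data 60 > Marketing 50 > Facilities 40.
Give Finance 45 to hit its cap of 45 → 145 left.
Sales: +20 to 20 (cap) → 125 left.
Give QA 50 to hit its cap of 50 → 75 left.
HR: +70 to 70 (cap) → 5 left.
Support: +5 (room for 65) → 5. Pool exhausted.
Total = 300×45 + 70×5 + 190×20 + 140×50 + 110×70 = 32350.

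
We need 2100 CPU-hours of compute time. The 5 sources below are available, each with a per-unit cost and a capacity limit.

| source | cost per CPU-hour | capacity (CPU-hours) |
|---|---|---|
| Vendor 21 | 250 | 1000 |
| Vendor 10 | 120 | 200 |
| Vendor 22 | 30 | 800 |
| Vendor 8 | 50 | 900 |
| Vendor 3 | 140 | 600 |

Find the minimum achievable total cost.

Cheapest first:
Take 800 from Vendor 22 at 30 ; need 1300 more.
Take 900 from Vendor 8 at 50 ; need 400 more.
Take 200 from Vendor 10 at 120 ; need 200 more.
Vendor 3 (140): take the remaining 200 ; done.
Vendor 21: unused.
Cost = 800×30 + 900×50 + 200×120 + 200×140 = 121000.

121000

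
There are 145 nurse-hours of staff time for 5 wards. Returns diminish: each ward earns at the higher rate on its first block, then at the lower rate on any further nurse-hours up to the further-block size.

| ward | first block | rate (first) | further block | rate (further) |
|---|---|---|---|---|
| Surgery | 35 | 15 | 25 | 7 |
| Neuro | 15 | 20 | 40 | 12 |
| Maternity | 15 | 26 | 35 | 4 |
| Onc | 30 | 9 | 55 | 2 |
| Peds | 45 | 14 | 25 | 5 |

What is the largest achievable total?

Rank every tier by rate: Maternity/tier1 26 > Neuro/tier1 20 > Surgery/tier1 15 > Peds/tier1 14 > Neuro/tier2 12 > Onc/tier1 9 > Surgery/tier2 7 > Peds/tier2 5 > Maternity/tier2 4 > Onc/tier2 2.
Maternity tier1 at 26: fill all 15 → 130 left.
Fill Neuro tier1 block (15 at 20) → 115 left.
Fill Surgery tier1 block (35 at 15) → 80 left.
Peds tier1 at 14: fill all 45 → 35 left.
35 remain; put them into Neuro tier2 at 12.
Total = 26×15 + 20×15 + 15×35 + 14×45 + 12×35 = 2265.

2265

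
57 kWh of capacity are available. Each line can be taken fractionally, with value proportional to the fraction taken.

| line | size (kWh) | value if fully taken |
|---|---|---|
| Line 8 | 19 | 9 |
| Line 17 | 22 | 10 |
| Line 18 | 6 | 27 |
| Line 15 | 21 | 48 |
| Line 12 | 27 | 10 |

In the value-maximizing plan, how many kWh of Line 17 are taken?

11

Sort by value density: Line 18 27/6≈4.5, Line 15 48/21≈2.29, Line 8 9/19≈0.474, Line 17 10/22≈0.455, Line 12 10/27≈0.37.
Line 18: take in full, 6 kWh for value 27 — 51 left.
Take all of Line 15 (21 kWh, value 48) — 30 kWh left.
All 19 kWh of Line 8 fit (value 9) — 11 remain.
11 kWh left: a 11/22 share of Line 17 gives 10×11/22 = 5.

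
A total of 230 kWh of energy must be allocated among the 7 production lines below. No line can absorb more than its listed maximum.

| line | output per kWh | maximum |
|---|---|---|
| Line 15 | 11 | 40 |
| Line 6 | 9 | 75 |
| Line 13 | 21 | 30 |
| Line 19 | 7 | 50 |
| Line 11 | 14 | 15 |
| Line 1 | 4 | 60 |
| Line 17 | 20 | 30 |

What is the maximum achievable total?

2835

Rank by output per kWh: Line 13 21 > Line 17 20 > Line 11 14 > Line 15 11 > Line 6 9 > Line 19 7 > Line 1 4.
Give Line 13 30 to hit its cap of 30 → 200 left.
Line 17 takes 30 to reach its cap of 30 → 170 left.
Give Line 11 15 to hit its cap of 15 → 155 left.
Line 15: +40 to 40 (cap) → 115 left.
Line 6 takes 75 to reach its cap of 75 → 40 left.
Only 40 left; Line 19 takes them to reach 40.
Total = 11×40 + 9×75 + 21×30 + 7×40 + 14×15 + 20×30 = 2835.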